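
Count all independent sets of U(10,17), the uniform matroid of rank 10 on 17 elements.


Independent sets of U(10,17) are all subsets of size <= 10.
Count = (17 choose 0) + (17 choose 1) + (17 choose 2) + (17 choose 3) + (17 choose 4) + (17 choose 5) + (17 choose 6) + (17 choose 7) + (17 choose 8) + (17 choose 9) + (17 choose 10)
     = 1 + 17 + 136 + 680 + 2380 + 6188 + 12376 + 19448 + 24310 + 24310 + 19448
     = 109294.

109294


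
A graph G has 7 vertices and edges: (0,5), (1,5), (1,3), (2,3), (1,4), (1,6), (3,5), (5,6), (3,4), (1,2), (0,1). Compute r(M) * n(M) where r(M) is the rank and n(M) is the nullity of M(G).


r(M) = |V| - c = 7 - 1 = 6.
nullity = |E| - r(M) = 11 - 6 = 5.
Product = 6 * 5 = 30.

30


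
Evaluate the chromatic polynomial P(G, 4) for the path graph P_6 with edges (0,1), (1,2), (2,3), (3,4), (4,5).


P(P_6, k) = k * (k-1)^(5).
P(4) = 4 * 3^5 = 4 * 243 = 972.

972


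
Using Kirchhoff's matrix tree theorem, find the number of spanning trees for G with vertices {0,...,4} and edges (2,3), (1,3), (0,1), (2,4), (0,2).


By Kirchhoff's matrix tree theorem, the number of spanning trees equals
the determinant of any cofactor of the Laplacian matrix L.
G has 5 vertices and 5 edges.
Computing the (4 x 4) cofactor determinant gives 4.

4


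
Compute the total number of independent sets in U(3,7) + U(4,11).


For a direct sum, |I(M1+M2)| = |I(M1)| * |I(M2)|.
|I(U(3,7))| = sum C(7,k) for k=0..3 = 64.
|I(U(4,11))| = sum C(11,k) for k=0..4 = 562.
Total = 64 * 562 = 35968.

35968


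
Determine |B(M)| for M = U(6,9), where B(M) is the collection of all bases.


Bases of U(6,9) are all 6-element subsets of the 9-element ground set.
Number of bases = C(9,6).
(9 choose 6) = 84.

84


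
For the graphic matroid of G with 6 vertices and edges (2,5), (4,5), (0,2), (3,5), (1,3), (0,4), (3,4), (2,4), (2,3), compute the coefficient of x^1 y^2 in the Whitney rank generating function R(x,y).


R(x,y) = sum over A in 2^E of x^(r(E)-r(A)) * y^(|A|-r(A)).
G has 6 vertices, 9 edges. r(E) = 5.
Enumerate all 2^9 = 512 subsets.
Count subsets with r(E)-r(A)=1 and |A|-r(A)=2: 35.

35


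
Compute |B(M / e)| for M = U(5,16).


Contracting e from U(5,16) gives U(4,15).
Bases of U(4,15) = (15 choose 4) = 1365.

1365


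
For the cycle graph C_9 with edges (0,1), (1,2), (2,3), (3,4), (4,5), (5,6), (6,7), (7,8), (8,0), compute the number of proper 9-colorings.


P(C_9, k) = (k-1)^9 + (-1)^9*(k-1).
P(9) = (8)^9 - 8
= 134217728 - 8 = 134217720.

134217720


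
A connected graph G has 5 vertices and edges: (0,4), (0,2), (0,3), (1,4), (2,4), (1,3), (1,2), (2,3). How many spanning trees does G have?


By Kirchhoff's matrix tree theorem, the number of spanning trees equals
the determinant of any cofactor of the Laplacian matrix L.
G has 5 vertices and 8 edges.
Computing the (4 x 4) cofactor determinant gives 45.

45


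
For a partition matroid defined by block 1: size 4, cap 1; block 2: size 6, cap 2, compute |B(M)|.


A basis picks exactly ci elements from block i.
Number of bases = product of C(|Si|, ci).
= C(4,1) * C(6,2)
= 4 * 15
= 60.

60


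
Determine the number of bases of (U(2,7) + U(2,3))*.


(M1+M2)* = M1* + M2*.
M1* = U(5,7), bases: C(7,5) = 21.
M2* = U(1,3), bases: C(3,1) = 3.
|B(M*)| = 21 * 3 = 63.

63


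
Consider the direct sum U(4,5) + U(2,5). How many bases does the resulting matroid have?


Bases of a direct sum M1 + M2: |B| = |B(M1)| * |B(M2)|.
|B(U(4,5))| = C(5,4) = 5.
|B(U(2,5))| = C(5,2) = 10.
Total bases = 5 * 10 = 50.

50


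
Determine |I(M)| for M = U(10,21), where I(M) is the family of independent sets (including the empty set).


Independent sets of U(10,21) are all subsets of size <= 10.
Count = (21 choose 0) + (21 choose 1) + (21 choose 2) + (21 choose 3) + (21 choose 4) + (21 choose 5) + (21 choose 6) + (21 choose 7) + (21 choose 8) + (21 choose 9) + (21 choose 10)
     = 1 + 21 + 210 + 1330 + 5985 + 20349 + 54264 + 116280 + 203490 + 293930 + 352716
     = 1048576.

1048576


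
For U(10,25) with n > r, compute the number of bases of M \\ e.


Deleting e from U(10,25) gives U(10,24) since n > r.
Bases of U(10,24) = C(24,10) = 24! / (10! * 14!) = 1961256.

1961256


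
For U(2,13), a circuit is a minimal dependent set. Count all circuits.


In U(2,13), circuits are the (3)-element subsets.
Any set of 3 elements is dependent, and removing any one element gives
an independent set of size 2, so it is a minimal dependent set.
Number of circuits = C(13,3) = (13 * 12 * 11) / (1 * 2 * 3) = 286.

286


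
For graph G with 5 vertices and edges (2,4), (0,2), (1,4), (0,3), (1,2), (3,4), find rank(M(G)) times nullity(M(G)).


r(M) = |V| - c = 5 - 1 = 4.
nullity = |E| - r(M) = 6 - 4 = 2.
Product = 4 * 2 = 8.

8


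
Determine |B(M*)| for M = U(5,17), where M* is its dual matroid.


The dual of U(r,n) is U(n-r, n) = U(12,17).
Bases of U(12,17) are all (12)-element subsets.
|B(M*)| = (17 choose 12) = 6188.

6188


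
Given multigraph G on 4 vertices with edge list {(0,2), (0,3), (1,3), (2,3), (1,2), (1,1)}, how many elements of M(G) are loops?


In a graphic matroid, a loop is a self-loop edge (u,u) with rank 0.
Examining all 6 edges for self-loops...
Self-loops found: (1,1)
Number of loops = 1.

1


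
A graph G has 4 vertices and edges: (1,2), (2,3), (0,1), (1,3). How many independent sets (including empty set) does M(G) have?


An independent set in a graphic matroid is an acyclic edge subset.
G has 4 vertices and 4 edges.
Enumerate all 2^4 = 16 subsets, checking for acyclicity.
Total independent sets = 14.

14


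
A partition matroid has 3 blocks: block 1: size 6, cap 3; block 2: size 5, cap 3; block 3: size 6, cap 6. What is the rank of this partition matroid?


Rank of a partition matroid = sum of min(|Si|, ci) for each block.
= min(6,3) + min(5,3) + min(6,6)
= 3 + 3 + 6
= 12.

12


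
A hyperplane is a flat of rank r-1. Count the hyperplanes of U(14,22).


Hyperplanes of U(14,22) are flats of rank 13.
In a uniform matroid, these are exactly the (13)-element subsets.
Count = C(22,13) = 22! / (13! * 9!) = 497420.

497420


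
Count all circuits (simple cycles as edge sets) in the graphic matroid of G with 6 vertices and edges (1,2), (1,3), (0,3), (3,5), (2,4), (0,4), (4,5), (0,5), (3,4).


A circuit in a graphic matroid = edge set of a simple cycle.
G has 6 vertices and 9 edges.
Enumerating all minimal edge subsets forming cycles...
Total circuits found: 12.

12


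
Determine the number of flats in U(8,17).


Flats of U(8,17): every subset of size < 8 is a flat, plus E itself.
Count = C(17,0) + C(17,1) + C(17,2) + C(17,3) + C(17,4) + C(17,5) + C(17,6) + C(17,7) + 1
     = 1 + 17 + 136 + 680 + 2380 + 6188 + 12376 + 19448 + 1
     = 41227.

41227


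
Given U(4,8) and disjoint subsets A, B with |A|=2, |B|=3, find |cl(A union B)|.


|A union B| = 2 + 3 = 5 (disjoint).
In U(4,8), cl(S) = S if |S| < 4, else cl(S) = E.
Since 5 >= 4, cl(A union B) = E.
|cl(A union B)| = 8.

8


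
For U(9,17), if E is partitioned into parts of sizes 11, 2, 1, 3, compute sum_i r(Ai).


r(Ai) = min(|Ai|, 9) for each part.
Sum = min(11,9) + min(2,9) + min(1,9) + min(3,9)
    = 9 + 2 + 1 + 3
    = 15.

15


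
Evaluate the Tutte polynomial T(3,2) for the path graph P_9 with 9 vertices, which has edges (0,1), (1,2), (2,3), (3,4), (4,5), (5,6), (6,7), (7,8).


A path on 9 vertices is a tree with 8 edges.
T(x,y) = x^(8) for any tree.
T(3,2) = 3^8 = 6561.

6561


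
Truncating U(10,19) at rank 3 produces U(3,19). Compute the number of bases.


Truncating U(10,19) to rank 3 gives U(3,19).
Bases of U(3,19) are all 3-element subsets of 19 elements.
Number of bases = C(19,3) = (19 * 18 * 17) / (1 * 2 * 3) = 969.

969


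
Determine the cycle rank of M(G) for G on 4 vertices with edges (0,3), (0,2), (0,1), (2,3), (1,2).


Cycle rank (nullity) = |E| - r(M) = |E| - (|V| - c).
|E| = 5, |V| = 4, c = 1.
Nullity = 5 - (4 - 1) = 5 - 3 = 2.

2


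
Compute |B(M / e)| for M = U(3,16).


Contracting e from U(3,16) gives U(2,15).
Bases of U(2,15) = (15 choose 2) = 105.

105


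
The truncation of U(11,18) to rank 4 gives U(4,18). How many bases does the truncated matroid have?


Truncating U(11,18) to rank 4 gives U(4,18).
Bases of U(4,18) are all 4-element subsets of 18 elements.
Number of bases = C(18,4) = (18 * 17 * 16 * 15) / (1 * 2 * 3 * 4) = 3060.

3060


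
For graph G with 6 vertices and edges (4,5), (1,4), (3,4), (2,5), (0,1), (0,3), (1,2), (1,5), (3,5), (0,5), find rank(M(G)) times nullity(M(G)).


r(M) = |V| - c = 6 - 1 = 5.
nullity = |E| - r(M) = 10 - 5 = 5.
Product = 5 * 5 = 25.

25


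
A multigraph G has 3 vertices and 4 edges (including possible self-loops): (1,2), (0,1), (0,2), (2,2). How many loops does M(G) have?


In a graphic matroid, a loop is a self-loop edge (u,u) with rank 0.
Examining all 4 edges for self-loops...
Self-loops found: (2,2)
Number of loops = 1.

1


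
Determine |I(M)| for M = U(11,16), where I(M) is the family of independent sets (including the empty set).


Independent sets of U(11,16) are all subsets of size <= 11.
Count = (16 choose 0) + (16 choose 1) + (16 choose 2) + (16 choose 3) + (16 choose 4) + (16 choose 5) + (16 choose 6) + (16 choose 7) + (16 choose 8) + (16 choose 9) + (16 choose 10) + (16 choose 11)
     = 1 + 16 + 120 + 560 + 1820 + 4368 + 8008 + 11440 + 12870 + 11440 + 8008 + 4368
     = 63019.

63019


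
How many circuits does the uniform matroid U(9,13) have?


In U(9,13), circuits are the (10)-element subsets.
Any set of 10 elements is dependent, and removing any one element gives
an independent set of size 9, so it is a minimal dependent set.
Number of circuits = C(13,10) = 286.

286


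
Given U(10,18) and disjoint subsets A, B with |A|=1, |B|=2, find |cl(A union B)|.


|A union B| = 1 + 2 = 3 (disjoint).
In U(10,18), cl(S) = S if |S| < 10, else cl(S) = E.
Since 3 < 10, cl(A union B) = A union B.
|cl(A union B)| = 3.

3


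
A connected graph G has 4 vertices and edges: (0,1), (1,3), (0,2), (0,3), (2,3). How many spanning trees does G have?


By Kirchhoff's matrix tree theorem, the number of spanning trees equals
the determinant of any cofactor of the Laplacian matrix L.
G has 4 vertices and 5 edges.
Computing the (3 x 3) cofactor determinant gives 8.

8


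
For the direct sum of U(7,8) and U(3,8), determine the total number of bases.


Bases of a direct sum M1 + M2: |B| = |B(M1)| * |B(M2)|.
|B(U(7,8))| = C(8,7) = 8.
|B(U(3,8))| = C(8,3) = 56.
Total bases = 8 * 56 = 448.

448


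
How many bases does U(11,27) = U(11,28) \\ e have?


Deleting e from U(11,28) gives U(11,27) since n > r.
Bases of U(11,27) = C(27,11) = 13037895.

13037895


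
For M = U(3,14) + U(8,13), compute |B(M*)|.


(M1+M2)* = M1* + M2*.
M1* = U(11,14), bases: C(14,11) = 364.
M2* = U(5,13), bases: C(13,5) = 1287.
|B(M*)| = 364 * 1287 = 468468.

468468


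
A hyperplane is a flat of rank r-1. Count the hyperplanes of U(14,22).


Hyperplanes of U(14,22) are flats of rank 13.
In a uniform matroid, these are exactly the (13)-element subsets.
Count = C(22,13) = 497420.

497420


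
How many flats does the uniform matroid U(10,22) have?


Flats of U(10,22): every subset of size < 10 is a flat, plus E itself.
Count = (22 choose 0) + (22 choose 1) + (22 choose 2) + (22 choose 3) + (22 choose 4) + (22 choose 5) + (22 choose 6) + (22 choose 7) + (22 choose 8) + (22 choose 9) + 1
     = 1 + 22 + 231 + 1540 + 7315 + 26334 + 74613 + 170544 + 319770 + 497420 + 1
     = 1097791.

1097791


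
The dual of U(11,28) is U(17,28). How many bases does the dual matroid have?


The dual of U(r,n) is U(n-r, n) = U(17,28).
Bases of U(17,28) are all (17)-element subsets.
|B(M*)| = C(28,17) = 28! / (17! * 11!) = 21474180.

21474180


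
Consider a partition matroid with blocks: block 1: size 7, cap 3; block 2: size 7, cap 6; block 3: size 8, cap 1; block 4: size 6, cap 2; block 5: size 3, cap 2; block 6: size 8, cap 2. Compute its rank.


Rank of a partition matroid = sum of min(|Si|, ci) for each block.
= min(7,3) + min(7,6) + min(8,1) + min(6,2) + min(3,2) + min(8,2)
= 3 + 6 + 1 + 2 + 2 + 2
= 16.

16


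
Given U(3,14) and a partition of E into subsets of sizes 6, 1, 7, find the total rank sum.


r(Ai) = min(|Ai|, 3) for each part.
Sum = min(6,3) + min(1,3) + min(7,3)
    = 3 + 1 + 3
    = 7.

7


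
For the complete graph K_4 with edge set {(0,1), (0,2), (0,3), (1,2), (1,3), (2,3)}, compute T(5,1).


T(K_4; x,y) = x^3 + 3x^2 + 4xy + 2x + y^3 + 3y^2 + 2y.
Substituting x=5, y=1:
= 125 + 75 + 20 + 10 + 1 + 3 + 2
= 236.

236


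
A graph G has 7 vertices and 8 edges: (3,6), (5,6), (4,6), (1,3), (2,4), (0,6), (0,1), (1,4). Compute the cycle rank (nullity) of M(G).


Cycle rank (nullity) = |E| - r(M) = |E| - (|V| - c).
|E| = 8, |V| = 7, c = 1.
Nullity = 8 - (7 - 1) = 8 - 6 = 2.

2


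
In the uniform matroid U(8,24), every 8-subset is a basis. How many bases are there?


Bases of U(8,24) are all 8-element subsets of the 24-element ground set.
Number of bases = C(24,8).
C(24,8) = 735471.

735471


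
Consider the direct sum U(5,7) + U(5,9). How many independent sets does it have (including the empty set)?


For a direct sum, |I(M1+M2)| = |I(M1)| * |I(M2)|.
|I(U(5,7))| = sum C(7,k) for k=0..5 = 120.
|I(U(5,9))| = sum C(9,k) for k=0..5 = 382.
Total = 120 * 382 = 45840.

45840


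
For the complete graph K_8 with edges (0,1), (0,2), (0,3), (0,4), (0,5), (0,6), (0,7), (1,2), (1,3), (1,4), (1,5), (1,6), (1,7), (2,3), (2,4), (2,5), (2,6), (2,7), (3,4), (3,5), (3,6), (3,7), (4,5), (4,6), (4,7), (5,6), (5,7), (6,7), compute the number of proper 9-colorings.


P(K_8, k) = k(k-1)(k-2)...(k-7).
P(9) = (9) * (8) * (7) * (6) * (5) * (4) * (3) * (2) = 362880.

362880


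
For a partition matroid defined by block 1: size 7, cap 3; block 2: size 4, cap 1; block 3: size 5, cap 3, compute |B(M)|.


A basis picks exactly ci elements from block i.
Number of bases = product of C(|Si|, ci).
= C(7,3) * C(4,1) * C(5,3)
= 35 * 4 * 10
= 1400.

1400


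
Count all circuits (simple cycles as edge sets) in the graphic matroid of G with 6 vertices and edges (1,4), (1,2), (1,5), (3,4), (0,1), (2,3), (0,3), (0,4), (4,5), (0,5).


A circuit in a graphic matroid = edge set of a simple cycle.
G has 6 vertices and 10 edges.
Enumerating all minimal edge subsets forming cycles...
Total circuits found: 22.

22


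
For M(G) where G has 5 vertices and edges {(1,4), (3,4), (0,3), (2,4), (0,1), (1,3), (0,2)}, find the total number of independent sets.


An independent set in a graphic matroid is an acyclic edge subset.
G has 5 vertices and 7 edges.
Enumerate all 2^7 = 128 subsets, checking for acyclicity.
Total independent sets = 86.

86


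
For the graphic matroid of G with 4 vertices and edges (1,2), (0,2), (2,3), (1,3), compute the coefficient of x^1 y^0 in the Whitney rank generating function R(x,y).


R(x,y) = sum over A in 2^E of x^(r(E)-r(A)) * y^(|A|-r(A)).
G has 4 vertices, 4 edges. r(E) = 3.
Enumerate all 2^4 = 16 subsets.
Count subsets with r(E)-r(A)=1 and |A|-r(A)=0: 6.

6


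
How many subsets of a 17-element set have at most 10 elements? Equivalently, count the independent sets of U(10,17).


Independent sets of U(10,17) are all subsets of size <= 10.
Count = (17 choose 0) + (17 choose 1) + (17 choose 2) + (17 choose 3) + (17 choose 4) + (17 choose 5) + (17 choose 6) + (17 choose 7) + (17 choose 8) + (17 choose 9) + (17 choose 10)
     = 1 + 17 + 136 + 680 + 2380 + 6188 + 12376 + 19448 + 24310 + 24310 + 19448
     = 109294.

109294


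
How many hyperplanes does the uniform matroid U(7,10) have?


Hyperplanes of U(7,10) are flats of rank 6.
In a uniform matroid, these are exactly the (6)-element subsets.
Count = (10 choose 6) = 210.

210


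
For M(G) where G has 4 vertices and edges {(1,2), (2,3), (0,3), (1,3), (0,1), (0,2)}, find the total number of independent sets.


An independent set in a graphic matroid is an acyclic edge subset.
G has 4 vertices and 6 edges.
Enumerate all 2^6 = 64 subsets, checking for acyclicity.
Total independent sets = 38.

38


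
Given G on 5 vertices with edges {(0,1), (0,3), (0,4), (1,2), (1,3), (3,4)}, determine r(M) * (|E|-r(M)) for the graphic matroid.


r(M) = |V| - c = 5 - 1 = 4.
nullity = |E| - r(M) = 6 - 4 = 2.
Product = 4 * 2 = 8.

8


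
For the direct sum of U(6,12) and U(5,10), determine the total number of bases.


Bases of a direct sum M1 + M2: |B| = |B(M1)| * |B(M2)|.
|B(U(6,12))| = C(12,6) = 924.
|B(U(5,10))| = C(10,5) = 252.
Total bases = 924 * 252 = 232848.

232848


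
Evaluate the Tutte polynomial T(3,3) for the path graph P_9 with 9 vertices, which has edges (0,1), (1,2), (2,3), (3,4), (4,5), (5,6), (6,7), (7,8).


A path on 9 vertices is a tree with 8 edges.
T(x,y) = x^(8) for any tree.
T(3,3) = 3^8 = 6561.

6561


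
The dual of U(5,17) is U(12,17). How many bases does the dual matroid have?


The dual of U(r,n) is U(n-r, n) = U(12,17).
Bases of U(12,17) are all (12)-element subsets.
|B(M*)| = C(17,12) = 17! / (12! * 5!) = 6188.

6188


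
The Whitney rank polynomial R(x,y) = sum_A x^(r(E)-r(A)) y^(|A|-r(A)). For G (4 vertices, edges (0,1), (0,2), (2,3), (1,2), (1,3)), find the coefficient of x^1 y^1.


R(x,y) = sum over A in 2^E of x^(r(E)-r(A)) * y^(|A|-r(A)).
G has 4 vertices, 5 edges. r(E) = 3.
Enumerate all 2^5 = 32 subsets.
Count subsets with r(E)-r(A)=1 and |A|-r(A)=1: 2.

2


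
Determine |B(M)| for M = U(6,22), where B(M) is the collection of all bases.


Bases of U(6,22) are all 6-element subsets of the 22-element ground set.
Number of bases = C(22,6).
(22 choose 6) = 74613.

74613


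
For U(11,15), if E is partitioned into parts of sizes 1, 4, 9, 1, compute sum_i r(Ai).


r(Ai) = min(|Ai|, 11) for each part.
Sum = min(1,11) + min(4,11) + min(9,11) + min(1,11)
    = 1 + 4 + 9 + 1
    = 15.

15


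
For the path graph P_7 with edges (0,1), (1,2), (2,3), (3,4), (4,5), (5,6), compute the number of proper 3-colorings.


P(P_7, k) = k * (k-1)^(6).
P(3) = 3 * 2^6 = 3 * 64 = 192.

192


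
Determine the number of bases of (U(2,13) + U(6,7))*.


(M1+M2)* = M1* + M2*.
M1* = U(11,13), bases: C(13,11) = 78.
M2* = U(1,7), bases: C(7,1) = 7.
|B(M*)| = 78 * 7 = 546.

546


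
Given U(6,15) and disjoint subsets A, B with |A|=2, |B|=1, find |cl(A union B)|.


|A union B| = 2 + 1 = 3 (disjoint).
In U(6,15), cl(S) = S if |S| < 6, else cl(S) = E.
Since 3 < 6, cl(A union B) = A union B.
|cl(A union B)| = 3.

3


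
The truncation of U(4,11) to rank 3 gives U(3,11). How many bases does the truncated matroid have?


Truncating U(4,11) to rank 3 gives U(3,11).
Bases of U(3,11) are all 3-element subsets of 11 elements.
Number of bases = (11 choose 3) = 165.

165


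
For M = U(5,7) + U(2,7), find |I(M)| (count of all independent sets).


For a direct sum, |I(M1+M2)| = |I(M1)| * |I(M2)|.
|I(U(5,7))| = sum C(7,k) for k=0..5 = 120.
|I(U(2,7))| = sum C(7,k) for k=0..2 = 29.
Total = 120 * 29 = 3480.

3480


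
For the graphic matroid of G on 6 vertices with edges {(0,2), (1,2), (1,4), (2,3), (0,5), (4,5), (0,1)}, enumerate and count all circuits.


A circuit in a graphic matroid = edge set of a simple cycle.
G has 6 vertices and 7 edges.
Enumerating all minimal edge subsets forming cycles...
Total circuits found: 3.

3


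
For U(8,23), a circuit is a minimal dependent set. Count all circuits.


In U(8,23), circuits are the (9)-element subsets.
Any set of 9 elements is dependent, and removing any one element gives
an independent set of size 8, so it is a minimal dependent set.
Number of circuits = C(23,9) = 23! / (9! * 14!) = 817190.

817190


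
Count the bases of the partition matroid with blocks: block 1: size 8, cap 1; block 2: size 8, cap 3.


A basis picks exactly ci elements from block i.
Number of bases = product of C(|Si|, ci).
= C(8,1) * C(8,3)
= 8 * 56
= 448.

448


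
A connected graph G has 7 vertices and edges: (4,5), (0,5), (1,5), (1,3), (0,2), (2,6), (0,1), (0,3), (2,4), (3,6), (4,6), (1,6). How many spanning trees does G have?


By Kirchhoff's matrix tree theorem, the number of spanning trees equals
the determinant of any cofactor of the Laplacian matrix L.
G has 7 vertices and 12 edges.
Computing the (6 x 6) cofactor determinant gives 386.

386


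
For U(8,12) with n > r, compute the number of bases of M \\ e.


Deleting e from U(8,12) gives U(8,11) since n > r.
Bases of U(8,11) = (11 choose 8) = 165.

165


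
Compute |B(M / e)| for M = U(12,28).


Contracting e from U(12,28) gives U(11,27).
Bases of U(11,27) = (27 choose 11) = 13037895.

13037895


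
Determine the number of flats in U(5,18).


Flats of U(5,18): every subset of size < 5 is a flat, plus E itself.
Count = (18 choose 0) + (18 choose 1) + (18 choose 2) + (18 choose 3) + (18 choose 4) + 1
     = 1 + 18 + 153 + 816 + 3060 + 1
     = 4049.

4049


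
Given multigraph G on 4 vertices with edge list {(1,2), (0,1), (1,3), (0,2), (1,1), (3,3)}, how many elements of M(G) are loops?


In a graphic matroid, a loop is a self-loop edge (u,u) with rank 0.
Examining all 6 edges for self-loops...
Self-loops found: (1,1), (3,3)
Number of loops = 2.

2


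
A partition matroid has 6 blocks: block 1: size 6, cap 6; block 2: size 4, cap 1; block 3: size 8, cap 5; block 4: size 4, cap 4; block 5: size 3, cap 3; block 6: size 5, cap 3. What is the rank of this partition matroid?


Rank of a partition matroid = sum of min(|Si|, ci) for each block.
= min(6,6) + min(4,1) + min(8,5) + min(4,4) + min(3,3) + min(5,3)
= 6 + 1 + 5 + 4 + 3 + 3
= 22.

22


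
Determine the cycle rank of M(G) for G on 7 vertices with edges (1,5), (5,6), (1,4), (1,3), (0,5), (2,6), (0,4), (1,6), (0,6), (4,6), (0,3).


Cycle rank (nullity) = |E| - r(M) = |E| - (|V| - c).
|E| = 11, |V| = 7, c = 1.
Nullity = 11 - (7 - 1) = 11 - 6 = 5.

5


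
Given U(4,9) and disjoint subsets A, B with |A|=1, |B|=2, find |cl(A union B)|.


|A union B| = 1 + 2 = 3 (disjoint).
In U(4,9), cl(S) = S if |S| < 4, else cl(S) = E.
Since 3 < 4, cl(A union B) = A union B.
|cl(A union B)| = 3.

3


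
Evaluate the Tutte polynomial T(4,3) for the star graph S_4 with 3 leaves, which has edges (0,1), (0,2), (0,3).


A star on 4 vertices is a tree with 3 edges.
T(x,y) = x^(3) for any tree.
T(4,3) = 4^3 = 64.

64


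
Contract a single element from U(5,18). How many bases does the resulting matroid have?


Contracting e from U(5,18) gives U(4,17).
Bases of U(4,17) = (17 choose 4) = 2380.

2380


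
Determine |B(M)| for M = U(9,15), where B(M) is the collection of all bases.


Bases of U(9,15) are all 9-element subsets of the 15-element ground set.
Number of bases = C(15,9).
C(15,9) = 5005.

5005


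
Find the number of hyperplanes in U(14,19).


Hyperplanes of U(14,19) are flats of rank 13.
In a uniform matroid, these are exactly the (13)-element subsets.
Count = (19 choose 13) = 27132.

27132


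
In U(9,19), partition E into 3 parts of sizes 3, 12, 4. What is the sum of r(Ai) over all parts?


r(Ai) = min(|Ai|, 9) for each part.
Sum = min(3,9) + min(12,9) + min(4,9)
    = 3 + 9 + 4
    = 16.

16


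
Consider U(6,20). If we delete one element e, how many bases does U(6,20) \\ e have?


Deleting e from U(6,20) gives U(6,19) since n > r.
Bases of U(6,19) = C(19,6) = 19! / (6! * 13!) = 27132.

27132


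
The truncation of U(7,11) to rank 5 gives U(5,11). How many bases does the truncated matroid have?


Truncating U(7,11) to rank 5 gives U(5,11).
Bases of U(5,11) are all 5-element subsets of 11 elements.
Number of bases = (11 choose 5) = 462.

462


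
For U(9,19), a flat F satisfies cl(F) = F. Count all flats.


Flats of U(9,19): every subset of size < 9 is a flat, plus E itself.
Count = (19 choose 0) + (19 choose 1) + (19 choose 2) + (19 choose 3) + (19 choose 4) + (19 choose 5) + (19 choose 6) + (19 choose 7) + (19 choose 8) + 1
     = 1 + 19 + 171 + 969 + 3876 + 11628 + 27132 + 50388 + 75582 + 1
     = 169767.

169767


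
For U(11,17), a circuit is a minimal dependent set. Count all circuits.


In U(11,17), circuits are the (12)-element subsets.
Any set of 12 elements is dependent, and removing any one element gives
an independent set of size 11, so it is a minimal dependent set.
Number of circuits = C(17,12) = 6188.

6188


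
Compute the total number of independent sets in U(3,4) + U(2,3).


For a direct sum, |I(M1+M2)| = |I(M1)| * |I(M2)|.
|I(U(3,4))| = sum C(4,k) for k=0..3 = 15.
|I(U(2,3))| = sum C(3,k) for k=0..2 = 7.
Total = 15 * 7 = 105.

105


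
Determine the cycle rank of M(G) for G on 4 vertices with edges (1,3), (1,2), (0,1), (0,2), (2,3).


Cycle rank (nullity) = |E| - r(M) = |E| - (|V| - c).
|E| = 5, |V| = 4, c = 1.
Nullity = 5 - (4 - 1) = 5 - 3 = 2.

2


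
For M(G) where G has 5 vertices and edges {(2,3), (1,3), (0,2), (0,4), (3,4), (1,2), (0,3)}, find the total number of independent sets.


An independent set in a graphic matroid is an acyclic edge subset.
G has 5 vertices and 7 edges.
Enumerate all 2^7 = 128 subsets, checking for acyclicity.
Total independent sets = 82.

82


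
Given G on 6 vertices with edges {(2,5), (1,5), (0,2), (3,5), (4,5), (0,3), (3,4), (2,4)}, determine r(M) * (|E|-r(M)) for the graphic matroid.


r(M) = |V| - c = 6 - 1 = 5.
nullity = |E| - r(M) = 8 - 5 = 3.
Product = 5 * 3 = 15.

15


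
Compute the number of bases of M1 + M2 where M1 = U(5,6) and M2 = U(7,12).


Bases of a direct sum M1 + M2: |B| = |B(M1)| * |B(M2)|.
|B(U(5,6))| = C(6,5) = 6.
|B(U(7,12))| = C(12,7) = 792.
Total bases = 6 * 792 = 4752.

4752


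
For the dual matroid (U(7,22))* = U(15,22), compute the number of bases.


The dual of U(r,n) is U(n-r, n) = U(15,22).
Bases of U(15,22) are all (15)-element subsets.
|B(M*)| = C(22,15) = 170544.

170544


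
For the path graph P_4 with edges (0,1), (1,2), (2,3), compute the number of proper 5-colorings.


P(P_4, k) = k * (k-1)^(3).
P(5) = 5 * 4^3 = 5 * 64 = 320.

320


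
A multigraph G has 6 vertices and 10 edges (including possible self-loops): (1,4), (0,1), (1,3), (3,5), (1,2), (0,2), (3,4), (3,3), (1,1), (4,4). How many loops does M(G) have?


In a graphic matroid, a loop is a self-loop edge (u,u) with rank 0.
Examining all 10 edges for self-loops...
Self-loops found: (3,3), (1,1), (4,4)
Number of loops = 3.

3


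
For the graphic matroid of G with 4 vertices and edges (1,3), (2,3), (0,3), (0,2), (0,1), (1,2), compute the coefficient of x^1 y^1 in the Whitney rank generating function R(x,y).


R(x,y) = sum over A in 2^E of x^(r(E)-r(A)) * y^(|A|-r(A)).
G has 4 vertices, 6 edges. r(E) = 3.
Enumerate all 2^6 = 64 subsets.
Count subsets with r(E)-r(A)=1 and |A|-r(A)=1: 4.

4


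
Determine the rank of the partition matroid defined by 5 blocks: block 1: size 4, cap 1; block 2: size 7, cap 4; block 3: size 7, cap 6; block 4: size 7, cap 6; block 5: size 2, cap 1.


Rank of a partition matroid = sum of min(|Si|, ci) for each block.
= min(4,1) + min(7,4) + min(7,6) + min(7,6) + min(2,1)
= 1 + 4 + 6 + 6 + 1
= 18.

18


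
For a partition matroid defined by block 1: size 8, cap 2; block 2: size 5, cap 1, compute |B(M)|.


A basis picks exactly ci elements from block i.
Number of bases = product of C(|Si|, ci).
= C(8,2) * C(5,1)
= 28 * 5
= 140.

140


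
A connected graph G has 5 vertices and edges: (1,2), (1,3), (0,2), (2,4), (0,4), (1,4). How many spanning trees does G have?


By Kirchhoff's matrix tree theorem, the number of spanning trees equals
the determinant of any cofactor of the Laplacian matrix L.
G has 5 vertices and 6 edges.
Computing the (4 x 4) cofactor determinant gives 8.

8


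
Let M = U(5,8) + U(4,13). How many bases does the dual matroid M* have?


(M1+M2)* = M1* + M2*.
M1* = U(3,8), bases: C(8,3) = 56.
M2* = U(9,13), bases: C(13,9) = 715.
|B(M*)| = 56 * 715 = 40040.

40040


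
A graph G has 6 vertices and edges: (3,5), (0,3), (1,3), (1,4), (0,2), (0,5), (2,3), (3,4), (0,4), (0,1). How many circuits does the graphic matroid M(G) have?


A circuit in a graphic matroid = edge set of a simple cycle.
G has 6 vertices and 10 edges.
Enumerating all minimal edge subsets forming cycles...
Total circuits found: 18.

18


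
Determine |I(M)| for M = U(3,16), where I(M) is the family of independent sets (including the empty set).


Independent sets of U(3,16) are all subsets of size <= 3.
Count = C(16,0) + C(16,1) + C(16,2) + C(16,3)
     = 1 + 16 + 120 + 560
     = 697.

697


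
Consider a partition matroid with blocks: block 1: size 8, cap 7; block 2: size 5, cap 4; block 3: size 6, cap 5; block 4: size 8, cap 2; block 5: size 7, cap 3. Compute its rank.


Rank of a partition matroid = sum of min(|Si|, ci) for each block.
= min(8,7) + min(5,4) + min(6,5) + min(8,2) + min(7,3)
= 7 + 4 + 5 + 2 + 3
= 21.

21


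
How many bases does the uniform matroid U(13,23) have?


Bases of U(13,23) are all 13-element subsets of the 23-element ground set.
Number of bases = C(23,13).
C(23,13) = 23! / (13! * 10!) = 1144066.

1144066


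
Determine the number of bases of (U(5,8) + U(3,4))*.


(M1+M2)* = M1* + M2*.
M1* = U(3,8), bases: C(8,3) = 56.
M2* = U(1,4), bases: C(4,1) = 4.
|B(M*)| = 56 * 4 = 224.

224


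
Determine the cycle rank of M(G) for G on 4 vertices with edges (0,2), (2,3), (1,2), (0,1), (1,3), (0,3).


Cycle rank (nullity) = |E| - r(M) = |E| - (|V| - c).
|E| = 6, |V| = 4, c = 1.
Nullity = 6 - (4 - 1) = 6 - 3 = 3.

3


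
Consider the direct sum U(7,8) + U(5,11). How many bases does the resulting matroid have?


Bases of a direct sum M1 + M2: |B| = |B(M1)| * |B(M2)|.
|B(U(7,8))| = C(8,7) = 8.
|B(U(5,11))| = C(11,5) = 462.
Total bases = 8 * 462 = 3696.

3696


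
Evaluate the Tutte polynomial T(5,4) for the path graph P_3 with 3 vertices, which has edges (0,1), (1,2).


A path on 3 vertices is a tree with 2 edges.
T(x,y) = x^(2) for any tree.
T(5,4) = 5^2 = 25.

25


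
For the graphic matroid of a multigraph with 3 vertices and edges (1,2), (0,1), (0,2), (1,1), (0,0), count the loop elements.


In a graphic matroid, a loop is a self-loop edge (u,u) with rank 0.
Examining all 5 edges for self-loops...
Self-loops found: (1,1), (0,0)
Number of loops = 2.

2


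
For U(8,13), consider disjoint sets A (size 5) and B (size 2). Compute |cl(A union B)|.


|A union B| = 5 + 2 = 7 (disjoint).
In U(8,13), cl(S) = S if |S| < 8, else cl(S) = E.
Since 7 < 8, cl(A union B) = A union B.
|cl(A union B)| = 7.

7


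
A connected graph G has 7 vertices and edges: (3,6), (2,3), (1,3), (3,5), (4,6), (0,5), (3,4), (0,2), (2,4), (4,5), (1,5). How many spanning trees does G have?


By Kirchhoff's matrix tree theorem, the number of spanning trees equals
the determinant of any cofactor of the Laplacian matrix L.
G has 7 vertices and 11 edges.
Computing the (6 x 6) cofactor determinant gives 151.

151


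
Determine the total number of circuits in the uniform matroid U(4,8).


In U(4,8), circuits are the (5)-element subsets.
Any set of 5 elements is dependent, and removing any one element gives
an independent set of size 4, so it is a minimal dependent set.
Number of circuits = (8 choose 5) = 56.

56


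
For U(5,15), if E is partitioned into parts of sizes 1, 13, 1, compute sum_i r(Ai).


r(Ai) = min(|Ai|, 5) for each part.
Sum = min(1,5) + min(13,5) + min(1,5)
    = 1 + 5 + 1
    = 7.

7


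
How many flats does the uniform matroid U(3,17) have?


Flats of U(3,17): every subset of size < 3 is a flat, plus E itself.
Count = (17 choose 0) + (17 choose 1) + (17 choose 2) + 1
     = 1 + 17 + 136 + 1
     = 155.

155


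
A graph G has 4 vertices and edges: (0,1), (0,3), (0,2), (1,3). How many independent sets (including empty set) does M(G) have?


An independent set in a graphic matroid is an acyclic edge subset.
G has 4 vertices and 4 edges.
Enumerate all 2^4 = 16 subsets, checking for acyclicity.
Total independent sets = 14.

14


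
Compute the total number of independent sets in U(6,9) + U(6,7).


For a direct sum, |I(M1+M2)| = |I(M1)| * |I(M2)|.
|I(U(6,9))| = sum C(9,k) for k=0..6 = 466.
|I(U(6,7))| = sum C(7,k) for k=0..6 = 127.
Total = 466 * 127 = 59182.

59182


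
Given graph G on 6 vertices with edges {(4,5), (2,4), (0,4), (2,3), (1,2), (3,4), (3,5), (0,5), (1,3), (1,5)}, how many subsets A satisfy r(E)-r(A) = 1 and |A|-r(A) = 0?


R(x,y) = sum over A in 2^E of x^(r(E)-r(A)) * y^(|A|-r(A)).
G has 6 vertices, 10 edges. r(E) = 5.
Enumerate all 2^10 = 1024 subsets.
Count subsets with r(E)-r(A)=1 and |A|-r(A)=0: 169.

169


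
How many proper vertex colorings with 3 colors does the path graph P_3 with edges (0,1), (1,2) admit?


P(P_3, k) = k * (k-1)^(2).
P(3) = 3 * 2^2 = 3 * 4 = 12.

12


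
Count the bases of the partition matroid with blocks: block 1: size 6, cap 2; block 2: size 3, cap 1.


A basis picks exactly ci elements from block i.
Number of bases = product of C(|Si|, ci).
= C(6,2) * C(3,1)
= 15 * 3
= 45.

45


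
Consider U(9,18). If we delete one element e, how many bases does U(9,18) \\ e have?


Deleting e from U(9,18) gives U(9,17) since n > r.
Bases of U(9,17) = C(17,9) = 17! / (9! * 8!) = 24310.

24310


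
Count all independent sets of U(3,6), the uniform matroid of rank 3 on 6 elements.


Independent sets of U(3,6) are all subsets of size <= 3.
Count = (6 choose 0) + (6 choose 1) + (6 choose 2) + (6 choose 3)
     = 1 + 6 + 15 + 20
     = 42.

42


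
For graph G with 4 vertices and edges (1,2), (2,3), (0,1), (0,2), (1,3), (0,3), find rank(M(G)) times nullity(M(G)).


r(M) = |V| - c = 4 - 1 = 3.
nullity = |E| - r(M) = 6 - 3 = 3.
Product = 3 * 3 = 9.

9


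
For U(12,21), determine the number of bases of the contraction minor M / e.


Contracting e from U(12,21) gives U(11,20).
Bases of U(11,20) = C(20,11) = 167960.

167960


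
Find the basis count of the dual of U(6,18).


The dual of U(r,n) is U(n-r, n) = U(12,18).
Bases of U(12,18) are all (12)-element subsets.
|B(M*)| = C(18,12) = 18564.

18564


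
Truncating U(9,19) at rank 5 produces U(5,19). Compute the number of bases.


Truncating U(9,19) to rank 5 gives U(5,19).
Bases of U(5,19) are all 5-element subsets of 19 elements.
Number of bases = C(19,5) = 19! / (5! * 14!) = 11628.

11628


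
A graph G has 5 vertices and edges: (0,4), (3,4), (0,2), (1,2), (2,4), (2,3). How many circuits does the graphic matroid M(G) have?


A circuit in a graphic matroid = edge set of a simple cycle.
G has 5 vertices and 6 edges.
Enumerating all minimal edge subsets forming cycles...
Total circuits found: 3.

3


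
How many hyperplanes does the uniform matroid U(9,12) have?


Hyperplanes of U(9,12) are flats of rank 8.
In a uniform matroid, these are exactly the (8)-element subsets.
Count = C(12,8) = 12! / (8! * 4!) = 495.

495


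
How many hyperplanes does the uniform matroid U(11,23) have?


Hyperplanes of U(11,23) are flats of rank 10.
In a uniform matroid, these are exactly the (10)-element subsets.
Count = (23 choose 10) = 1144066.

1144066


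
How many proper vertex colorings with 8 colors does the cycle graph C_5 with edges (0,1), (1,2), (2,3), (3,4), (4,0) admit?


P(C_5, k) = (k-1)^5 + (-1)^5*(k-1).
P(8) = (7)^5 - 7
= 16807 - 7 = 16800.

16800


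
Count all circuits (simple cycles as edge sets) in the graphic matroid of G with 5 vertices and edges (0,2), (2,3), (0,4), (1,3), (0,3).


A circuit in a graphic matroid = edge set of a simple cycle.
G has 5 vertices and 5 edges.
Enumerating all minimal edge subsets forming cycles...
Total circuits found: 1.

1


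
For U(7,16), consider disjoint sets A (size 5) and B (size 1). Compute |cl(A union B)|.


|A union B| = 5 + 1 = 6 (disjoint).
In U(7,16), cl(S) = S if |S| < 7, else cl(S) = E.
Since 6 < 7, cl(A union B) = A union B.
|cl(A union B)| = 6.

6


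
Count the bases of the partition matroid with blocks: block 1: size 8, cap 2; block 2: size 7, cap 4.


A basis picks exactly ci elements from block i.
Number of bases = product of C(|Si|, ci).
= C(8,2) * C(7,4)
= 28 * 35
= 980.

980


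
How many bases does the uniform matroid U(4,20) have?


Bases of U(4,20) are all 4-element subsets of the 20-element ground set.
Number of bases = C(20,4).
(20 choose 4) = 4845.

4845


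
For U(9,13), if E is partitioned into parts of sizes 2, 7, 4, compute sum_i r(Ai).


r(Ai) = min(|Ai|, 9) for each part.
Sum = min(2,9) + min(7,9) + min(4,9)
    = 2 + 7 + 4
    = 13.

13


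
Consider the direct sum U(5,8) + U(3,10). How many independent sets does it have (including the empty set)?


For a direct sum, |I(M1+M2)| = |I(M1)| * |I(M2)|.
|I(U(5,8))| = sum C(8,k) for k=0..5 = 219.
|I(U(3,10))| = sum C(10,k) for k=0..3 = 176.
Total = 219 * 176 = 38544.

38544


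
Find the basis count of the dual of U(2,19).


The dual of U(r,n) is U(n-r, n) = U(17,19).
Bases of U(17,19) are all (17)-element subsets.
|B(M*)| = C(19,17) = 171.

171


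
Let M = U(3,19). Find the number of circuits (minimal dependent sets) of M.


In U(3,19), circuits are the (4)-element subsets.
Any set of 4 elements is dependent, and removing any one element gives
an independent set of size 3, so it is a minimal dependent set.
Number of circuits = C(19,4) = (19 * 18 * 17 * 16) / (1 * 2 * 3 * 4) = 3876.

3876


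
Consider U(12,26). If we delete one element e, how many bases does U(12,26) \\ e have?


Deleting e from U(12,26) gives U(12,25) since n > r.
Bases of U(12,25) = C(25,12) = 25! / (12! * 13!) = 5200300.

5200300


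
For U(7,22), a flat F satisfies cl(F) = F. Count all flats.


Flats of U(7,22): every subset of size < 7 is a flat, plus E itself.
Count = (22 choose 0) + (22 choose 1) + (22 choose 2) + (22 choose 3) + (22 choose 4) + (22 choose 5) + (22 choose 6) + 1
     = 1 + 22 + 231 + 1540 + 7315 + 26334 + 74613 + 1
     = 110057.

110057


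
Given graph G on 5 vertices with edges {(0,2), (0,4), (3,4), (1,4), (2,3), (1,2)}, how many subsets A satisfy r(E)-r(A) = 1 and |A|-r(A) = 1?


R(x,y) = sum over A in 2^E of x^(r(E)-r(A)) * y^(|A|-r(A)).
G has 5 vertices, 6 edges. r(E) = 4.
Enumerate all 2^6 = 64 subsets.
Count subsets with r(E)-r(A)=1 and |A|-r(A)=1: 3.

3


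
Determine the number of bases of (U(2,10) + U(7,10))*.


(M1+M2)* = M1* + M2*.
M1* = U(8,10), bases: C(10,8) = 45.
M2* = U(3,10), bases: C(10,3) = 120.
|B(M*)| = 45 * 120 = 5400.

5400


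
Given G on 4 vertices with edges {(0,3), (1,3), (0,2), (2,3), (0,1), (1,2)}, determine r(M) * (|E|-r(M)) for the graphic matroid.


r(M) = |V| - c = 4 - 1 = 3.
nullity = |E| - r(M) = 6 - 3 = 3.
Product = 3 * 3 = 9.

9


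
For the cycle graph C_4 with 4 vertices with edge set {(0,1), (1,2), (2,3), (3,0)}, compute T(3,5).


T(C_4; x,y) = x + x^2 + ... + x^(3) + y.
T(3,5) = 3^1 + 3^2 + 3^3 + 5
= 3 + 9 + 27 + 5
= 44.

44


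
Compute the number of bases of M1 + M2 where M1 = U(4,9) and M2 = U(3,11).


Bases of a direct sum M1 + M2: |B| = |B(M1)| * |B(M2)|.
|B(U(4,9))| = C(9,4) = 126.
|B(U(3,11))| = C(11,3) = 165.
Total bases = 126 * 165 = 20790.

20790


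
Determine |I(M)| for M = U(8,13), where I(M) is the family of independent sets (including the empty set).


Independent sets of U(8,13) are all subsets of size <= 8.
Count = (13 choose 0) + (13 choose 1) + (13 choose 2) + (13 choose 3) + (13 choose 4) + (13 choose 5) + (13 choose 6) + (13 choose 7) + (13 choose 8)
     = 1 + 13 + 78 + 286 + 715 + 1287 + 1716 + 1716 + 1287
     = 7099.

7099


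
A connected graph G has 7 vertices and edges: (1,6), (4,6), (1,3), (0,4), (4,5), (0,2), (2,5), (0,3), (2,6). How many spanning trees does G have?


By Kirchhoff's matrix tree theorem, the number of spanning trees equals
the determinant of any cofactor of the Laplacian matrix L.
G has 7 vertices and 9 edges.
Computing the (6 x 6) cofactor determinant gives 48.

48
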